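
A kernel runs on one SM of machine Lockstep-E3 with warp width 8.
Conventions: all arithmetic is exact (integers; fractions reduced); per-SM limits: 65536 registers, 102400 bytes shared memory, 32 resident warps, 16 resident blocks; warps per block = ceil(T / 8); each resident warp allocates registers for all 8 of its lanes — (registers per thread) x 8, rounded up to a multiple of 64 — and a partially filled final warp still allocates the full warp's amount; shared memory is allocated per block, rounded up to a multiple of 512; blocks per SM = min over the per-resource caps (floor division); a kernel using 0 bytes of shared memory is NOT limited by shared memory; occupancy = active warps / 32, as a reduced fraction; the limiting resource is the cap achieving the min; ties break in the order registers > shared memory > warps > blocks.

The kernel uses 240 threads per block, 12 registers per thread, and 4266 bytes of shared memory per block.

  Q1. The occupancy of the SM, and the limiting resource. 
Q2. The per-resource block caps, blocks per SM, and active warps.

Answer: occupancy 15/16, limited by warps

registers: 17 blocks
shared memory: 22 blocks
warps: 1 block
blocks: 16 blocks

Answer: 1 block, 30 active warps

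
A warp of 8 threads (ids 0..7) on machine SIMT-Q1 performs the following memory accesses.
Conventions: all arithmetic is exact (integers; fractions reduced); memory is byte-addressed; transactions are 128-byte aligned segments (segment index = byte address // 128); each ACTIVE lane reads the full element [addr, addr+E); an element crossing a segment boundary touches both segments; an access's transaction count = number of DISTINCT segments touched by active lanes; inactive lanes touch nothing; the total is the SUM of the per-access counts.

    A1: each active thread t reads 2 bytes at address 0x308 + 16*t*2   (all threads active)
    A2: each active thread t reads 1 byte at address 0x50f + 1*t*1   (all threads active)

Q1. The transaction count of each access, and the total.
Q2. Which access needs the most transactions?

A1: 2 transactions
A2: 1 transaction

Answer: 2,1; total 3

Answer: A1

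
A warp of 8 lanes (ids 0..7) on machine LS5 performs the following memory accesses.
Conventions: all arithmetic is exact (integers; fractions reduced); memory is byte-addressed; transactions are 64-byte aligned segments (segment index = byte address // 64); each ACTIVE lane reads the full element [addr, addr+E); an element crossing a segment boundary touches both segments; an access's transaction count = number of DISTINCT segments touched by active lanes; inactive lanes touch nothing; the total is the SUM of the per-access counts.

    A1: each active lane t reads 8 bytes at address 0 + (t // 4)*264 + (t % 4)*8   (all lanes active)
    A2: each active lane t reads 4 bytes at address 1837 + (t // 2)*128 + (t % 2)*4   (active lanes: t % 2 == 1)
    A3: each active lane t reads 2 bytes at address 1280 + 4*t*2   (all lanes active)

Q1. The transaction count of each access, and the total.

A1: 2 transactions
A2: 4 transactions
A3: 1 transaction

Answer: 2,4,1; total 7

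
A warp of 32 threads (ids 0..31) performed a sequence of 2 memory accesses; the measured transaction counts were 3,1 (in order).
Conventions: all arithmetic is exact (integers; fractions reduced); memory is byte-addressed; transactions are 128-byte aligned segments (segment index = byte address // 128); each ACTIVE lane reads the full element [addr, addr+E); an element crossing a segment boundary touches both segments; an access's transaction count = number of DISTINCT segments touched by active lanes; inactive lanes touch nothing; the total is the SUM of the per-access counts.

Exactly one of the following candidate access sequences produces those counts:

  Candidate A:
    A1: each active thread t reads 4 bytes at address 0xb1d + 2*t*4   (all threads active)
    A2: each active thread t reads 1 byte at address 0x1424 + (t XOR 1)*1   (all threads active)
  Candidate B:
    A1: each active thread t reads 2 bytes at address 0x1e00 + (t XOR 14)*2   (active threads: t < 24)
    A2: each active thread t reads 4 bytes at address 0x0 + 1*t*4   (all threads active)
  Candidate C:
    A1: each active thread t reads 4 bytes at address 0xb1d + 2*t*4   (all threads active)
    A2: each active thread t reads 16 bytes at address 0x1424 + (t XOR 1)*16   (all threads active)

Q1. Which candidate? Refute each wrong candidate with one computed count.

B: A1 gives 1 transaction, not 3
C: A2 gives 5 transactions, not 1
A: all counts match (3,1)

Answer: A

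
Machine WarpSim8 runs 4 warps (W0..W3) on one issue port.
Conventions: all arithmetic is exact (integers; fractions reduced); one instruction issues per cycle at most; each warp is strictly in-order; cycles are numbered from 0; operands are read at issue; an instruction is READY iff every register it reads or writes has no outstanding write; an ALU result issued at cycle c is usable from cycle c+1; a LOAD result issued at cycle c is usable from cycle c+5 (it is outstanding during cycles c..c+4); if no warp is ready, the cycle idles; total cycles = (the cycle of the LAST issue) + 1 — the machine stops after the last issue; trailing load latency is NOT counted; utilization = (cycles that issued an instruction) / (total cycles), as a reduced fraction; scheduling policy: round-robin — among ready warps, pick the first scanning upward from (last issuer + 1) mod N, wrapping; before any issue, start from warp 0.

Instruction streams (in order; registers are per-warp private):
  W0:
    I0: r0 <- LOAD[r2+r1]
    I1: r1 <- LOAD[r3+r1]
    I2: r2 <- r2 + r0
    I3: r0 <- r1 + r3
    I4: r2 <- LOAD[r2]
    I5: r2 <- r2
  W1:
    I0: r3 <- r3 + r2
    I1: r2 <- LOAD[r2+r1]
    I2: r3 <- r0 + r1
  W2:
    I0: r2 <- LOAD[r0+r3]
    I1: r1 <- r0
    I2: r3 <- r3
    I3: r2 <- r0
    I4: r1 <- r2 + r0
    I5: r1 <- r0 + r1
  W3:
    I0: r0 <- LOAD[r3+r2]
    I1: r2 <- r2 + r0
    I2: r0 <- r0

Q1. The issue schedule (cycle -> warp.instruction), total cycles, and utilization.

cycle 0: W0.I0
cycle 1: W1.I0
cycle 2: W2.I0
cycle 3: W3.I0
cycle 4: W0.I1
cycle 5: W1.I1
cycle 6: W2.I1
cycle 7: W0.I2
cycle 8: W1.I2
cycle 9: W2.I2
cycle 10: W3.I1
cycle 11: W0.I3
cycle 12: W2.I3
cycle 13: W3.I2
cycle 14: W0.I4
cycle 15: W2.I4
cycle 16: W2.I5
cycle 17: idle
cycle 18: idle
cycle 19: W0.I5

Answer: 20 cycles, utilization 9/10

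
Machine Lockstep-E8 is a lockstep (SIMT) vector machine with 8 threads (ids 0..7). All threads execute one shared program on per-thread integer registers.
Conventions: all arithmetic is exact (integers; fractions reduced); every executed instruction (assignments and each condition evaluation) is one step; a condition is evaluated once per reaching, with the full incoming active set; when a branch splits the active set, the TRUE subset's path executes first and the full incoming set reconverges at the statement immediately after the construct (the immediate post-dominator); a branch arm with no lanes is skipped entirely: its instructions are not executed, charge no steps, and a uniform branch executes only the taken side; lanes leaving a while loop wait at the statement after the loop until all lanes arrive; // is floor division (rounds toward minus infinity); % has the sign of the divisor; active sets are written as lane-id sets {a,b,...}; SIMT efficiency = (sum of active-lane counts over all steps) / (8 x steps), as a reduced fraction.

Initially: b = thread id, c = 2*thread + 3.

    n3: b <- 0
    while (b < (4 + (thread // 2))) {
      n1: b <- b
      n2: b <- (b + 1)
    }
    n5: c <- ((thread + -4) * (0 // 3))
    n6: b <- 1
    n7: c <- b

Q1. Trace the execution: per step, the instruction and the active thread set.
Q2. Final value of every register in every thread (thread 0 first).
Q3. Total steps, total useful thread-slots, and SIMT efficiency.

step 0: b <- 0                       {0,1,2,3,4,5,6,7}
step 1: eval (b < (4 + (thread // 2))) {0,1,2,3,4,5,6,7}
step 2: b <- b                       {0,1,2,3,4,5,6,7}
step 3: b <- (b + 1)                 {0,1,2,3,4,5,6,7}
step 4: eval (b < (4 + (thread // 2))) {0,1,2,3,4,5,6,7}
step 5: b <- b                       {0,1,2,3,4,5,6,7}
step 6: b <- (b + 1)                 {0,1,2,3,4,5,6,7}
step 7: eval (b < (4 + (thread // 2))) {0,1,2,3,4,5,6,7}
step 8: b <- b                       {0,1,2,3,4,5,6,7}
step 9: b <- (b + 1)                 {0,1,2,3,4,5,6,7}
step 10: eval (b < (4 + (thread // 2))) {0,1,2,3,4,5,6,7}
step 11: b <- b                       {0,1,2,3,4,5,6,7}
step 12: b <- (b + 1)                 {0,1,2,3,4,5,6,7}
step 13: eval (b < (4 + (thread // 2))) {0,1,2,3,4,5,6,7}
step 14: b <- b                       {2,3,4,5,6,7}
step 15: b <- (b + 1)                 {2,3,4,5,6,7}
step 16: eval (b < (4 + (thread // 2))) {2,3,4,5,6,7}
step 17: b <- b                       {4,5,6,7}
step 18: b <- (b + 1)                 {4,5,6,7}
step 19: eval (b < (4 + (thread // 2))) {4,5,6,7}
step 20: b <- b                       {6,7}
step 21: b <- (b + 1)                 {6,7}
step 22: eval (b < (4 + (thread // 2))) {6,7}
step 23: c <- ((thread + -4) * (0 // 3)) {0,1,2,3,4,5,6,7}
step 24: b <- 1                       {0,1,2,3,4,5,6,7}
step 25: c <- b                       {0,1,2,3,4,5,6,7}

Answer: 26 steps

b: 1,1,1,1,1,1,1,1
c: 1,1,1,1,1,1,1,1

steps = 26; useful = 172; efficiency = 172/208 = 43/52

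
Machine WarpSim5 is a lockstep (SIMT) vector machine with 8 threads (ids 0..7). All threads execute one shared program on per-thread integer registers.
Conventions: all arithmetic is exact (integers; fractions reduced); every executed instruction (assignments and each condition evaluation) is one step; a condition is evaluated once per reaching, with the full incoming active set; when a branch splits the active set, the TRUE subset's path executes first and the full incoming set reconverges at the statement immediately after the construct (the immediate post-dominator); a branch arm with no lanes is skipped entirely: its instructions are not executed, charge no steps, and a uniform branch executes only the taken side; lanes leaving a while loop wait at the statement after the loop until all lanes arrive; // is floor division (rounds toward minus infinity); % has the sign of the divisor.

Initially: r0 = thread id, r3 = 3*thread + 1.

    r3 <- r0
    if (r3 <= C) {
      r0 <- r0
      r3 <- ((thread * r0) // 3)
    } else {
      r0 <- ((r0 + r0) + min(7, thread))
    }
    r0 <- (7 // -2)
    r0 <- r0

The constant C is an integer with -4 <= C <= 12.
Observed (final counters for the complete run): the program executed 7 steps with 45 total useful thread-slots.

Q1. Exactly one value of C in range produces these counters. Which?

Answer: C = 4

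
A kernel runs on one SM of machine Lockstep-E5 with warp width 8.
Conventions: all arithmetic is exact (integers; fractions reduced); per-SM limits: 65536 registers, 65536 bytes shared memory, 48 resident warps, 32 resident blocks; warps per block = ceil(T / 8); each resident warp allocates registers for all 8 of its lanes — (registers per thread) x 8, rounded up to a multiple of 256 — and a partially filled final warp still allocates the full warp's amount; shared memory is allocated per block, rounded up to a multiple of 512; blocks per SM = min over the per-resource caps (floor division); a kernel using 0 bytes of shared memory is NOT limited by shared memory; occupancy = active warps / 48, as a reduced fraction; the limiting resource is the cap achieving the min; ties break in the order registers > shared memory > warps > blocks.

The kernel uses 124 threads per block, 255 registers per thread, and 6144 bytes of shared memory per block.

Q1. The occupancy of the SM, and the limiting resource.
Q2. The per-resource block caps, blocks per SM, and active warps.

Answer: occupancy 2/3, limited by registers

registers: 2 blocks
shared memory: 10 blocks
warps: 3 blocks
blocks: 32 blocks

Answer: 2 blocks, 32 active warps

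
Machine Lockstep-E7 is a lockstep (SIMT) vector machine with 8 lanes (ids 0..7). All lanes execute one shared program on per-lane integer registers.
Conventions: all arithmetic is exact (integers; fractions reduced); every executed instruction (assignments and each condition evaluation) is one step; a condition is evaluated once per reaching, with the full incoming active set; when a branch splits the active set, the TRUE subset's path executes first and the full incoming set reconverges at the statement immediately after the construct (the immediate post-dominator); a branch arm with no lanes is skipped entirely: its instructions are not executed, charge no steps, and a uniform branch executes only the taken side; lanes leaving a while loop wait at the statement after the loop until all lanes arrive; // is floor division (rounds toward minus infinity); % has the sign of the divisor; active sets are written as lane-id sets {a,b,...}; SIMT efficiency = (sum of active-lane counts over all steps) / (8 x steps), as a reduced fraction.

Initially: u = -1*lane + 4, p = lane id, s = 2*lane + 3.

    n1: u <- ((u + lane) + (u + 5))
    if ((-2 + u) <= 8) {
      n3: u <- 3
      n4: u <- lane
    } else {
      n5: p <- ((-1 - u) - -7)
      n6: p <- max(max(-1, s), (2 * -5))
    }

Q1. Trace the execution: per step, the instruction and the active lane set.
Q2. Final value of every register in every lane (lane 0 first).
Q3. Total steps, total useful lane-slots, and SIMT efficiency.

step 0: u <- ((u + lane) + (u + 5))  {0,1,2,3,4,5,6,7}
step 1: eval ((-2 + u) <= 8)         {0,1,2,3,4,5,6,7}
step 2: u <- 3                       {3,4,5,6,7}
step 3: u <- lane                    {3,4,5,6,7}
step 4: p <- ((-1 - u) - -7)         {0,1,2}
step 5: p <- max(max(-1, s), (2 * -5)) {0,1,2}

Answer: 6 steps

u: 13,12,11,3,4,5,6,7
p: 3,5,7,3,4,5,6,7
s: 3,5,7,9,11,13,15,17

steps = 6; useful = 32; efficiency = 32/48 = 2/3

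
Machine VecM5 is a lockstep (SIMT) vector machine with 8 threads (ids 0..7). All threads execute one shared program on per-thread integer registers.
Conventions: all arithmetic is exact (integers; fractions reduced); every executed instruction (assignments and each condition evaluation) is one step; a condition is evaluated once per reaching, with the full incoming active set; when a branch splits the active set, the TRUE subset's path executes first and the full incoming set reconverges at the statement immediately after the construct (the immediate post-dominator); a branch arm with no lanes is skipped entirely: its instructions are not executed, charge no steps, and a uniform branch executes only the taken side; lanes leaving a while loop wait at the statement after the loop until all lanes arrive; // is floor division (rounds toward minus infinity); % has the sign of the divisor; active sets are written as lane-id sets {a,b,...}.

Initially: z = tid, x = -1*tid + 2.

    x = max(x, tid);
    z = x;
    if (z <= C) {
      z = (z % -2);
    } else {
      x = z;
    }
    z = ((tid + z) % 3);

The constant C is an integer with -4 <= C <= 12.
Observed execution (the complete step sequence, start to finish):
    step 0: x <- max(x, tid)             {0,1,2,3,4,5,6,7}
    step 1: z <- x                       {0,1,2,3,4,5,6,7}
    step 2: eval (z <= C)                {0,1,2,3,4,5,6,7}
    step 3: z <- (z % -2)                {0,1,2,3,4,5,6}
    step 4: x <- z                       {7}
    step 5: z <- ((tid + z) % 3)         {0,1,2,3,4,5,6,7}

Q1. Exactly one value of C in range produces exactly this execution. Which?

Answer: C = 6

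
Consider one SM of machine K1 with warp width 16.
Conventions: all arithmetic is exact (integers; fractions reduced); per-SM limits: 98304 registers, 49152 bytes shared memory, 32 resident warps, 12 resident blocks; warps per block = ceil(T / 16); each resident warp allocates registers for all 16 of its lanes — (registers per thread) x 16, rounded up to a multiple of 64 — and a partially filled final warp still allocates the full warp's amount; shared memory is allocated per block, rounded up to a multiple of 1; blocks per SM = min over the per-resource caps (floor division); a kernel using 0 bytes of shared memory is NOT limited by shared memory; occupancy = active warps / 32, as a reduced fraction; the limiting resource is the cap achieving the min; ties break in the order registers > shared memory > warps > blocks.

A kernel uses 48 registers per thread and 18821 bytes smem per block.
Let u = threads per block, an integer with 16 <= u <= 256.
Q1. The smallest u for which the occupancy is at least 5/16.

Answer: u = 65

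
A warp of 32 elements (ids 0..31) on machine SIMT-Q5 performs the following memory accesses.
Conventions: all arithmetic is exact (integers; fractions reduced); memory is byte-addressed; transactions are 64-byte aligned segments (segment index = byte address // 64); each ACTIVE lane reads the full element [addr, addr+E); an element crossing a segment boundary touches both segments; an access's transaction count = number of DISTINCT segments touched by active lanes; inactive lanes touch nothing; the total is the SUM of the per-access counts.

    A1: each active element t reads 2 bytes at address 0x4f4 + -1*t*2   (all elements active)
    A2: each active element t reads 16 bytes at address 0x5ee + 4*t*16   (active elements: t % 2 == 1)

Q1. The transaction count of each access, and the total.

A1: 2 transactions
A2: 16 transactions

Answer: 2,16; total 18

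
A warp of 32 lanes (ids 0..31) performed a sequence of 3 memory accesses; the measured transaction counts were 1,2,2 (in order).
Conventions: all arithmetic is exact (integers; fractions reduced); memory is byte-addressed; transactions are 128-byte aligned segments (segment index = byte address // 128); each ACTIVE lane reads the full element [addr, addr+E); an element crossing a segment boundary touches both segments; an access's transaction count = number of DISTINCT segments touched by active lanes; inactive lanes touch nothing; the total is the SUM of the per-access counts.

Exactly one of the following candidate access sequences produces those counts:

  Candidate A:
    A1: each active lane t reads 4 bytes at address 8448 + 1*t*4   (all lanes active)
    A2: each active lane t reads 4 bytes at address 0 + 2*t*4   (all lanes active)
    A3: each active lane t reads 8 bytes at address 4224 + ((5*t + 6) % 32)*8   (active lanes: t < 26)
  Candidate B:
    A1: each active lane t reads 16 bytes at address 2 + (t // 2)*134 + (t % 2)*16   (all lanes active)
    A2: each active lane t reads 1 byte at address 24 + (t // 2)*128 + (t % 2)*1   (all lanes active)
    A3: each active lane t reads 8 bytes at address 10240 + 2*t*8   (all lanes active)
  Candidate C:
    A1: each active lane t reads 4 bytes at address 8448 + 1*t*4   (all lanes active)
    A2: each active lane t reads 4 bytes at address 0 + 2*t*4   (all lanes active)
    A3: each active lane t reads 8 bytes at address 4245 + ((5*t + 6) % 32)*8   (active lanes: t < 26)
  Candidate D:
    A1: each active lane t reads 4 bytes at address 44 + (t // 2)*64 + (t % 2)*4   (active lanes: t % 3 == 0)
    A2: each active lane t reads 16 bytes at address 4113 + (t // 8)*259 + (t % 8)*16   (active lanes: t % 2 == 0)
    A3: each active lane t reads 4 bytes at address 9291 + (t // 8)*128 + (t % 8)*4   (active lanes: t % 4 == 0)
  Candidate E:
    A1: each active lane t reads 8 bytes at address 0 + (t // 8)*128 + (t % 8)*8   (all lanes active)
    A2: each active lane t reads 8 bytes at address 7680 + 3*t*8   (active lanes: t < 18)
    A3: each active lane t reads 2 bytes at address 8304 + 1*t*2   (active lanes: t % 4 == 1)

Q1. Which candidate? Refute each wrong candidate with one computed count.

B: A1 gives 16 transactions, not 1
C: A3 gives 3 transactions, not 2
D: A1 gives 8 transactions, not 1
E: A1 gives 4 transactions, not 1
A: all counts match (1,2,2)

Answer: A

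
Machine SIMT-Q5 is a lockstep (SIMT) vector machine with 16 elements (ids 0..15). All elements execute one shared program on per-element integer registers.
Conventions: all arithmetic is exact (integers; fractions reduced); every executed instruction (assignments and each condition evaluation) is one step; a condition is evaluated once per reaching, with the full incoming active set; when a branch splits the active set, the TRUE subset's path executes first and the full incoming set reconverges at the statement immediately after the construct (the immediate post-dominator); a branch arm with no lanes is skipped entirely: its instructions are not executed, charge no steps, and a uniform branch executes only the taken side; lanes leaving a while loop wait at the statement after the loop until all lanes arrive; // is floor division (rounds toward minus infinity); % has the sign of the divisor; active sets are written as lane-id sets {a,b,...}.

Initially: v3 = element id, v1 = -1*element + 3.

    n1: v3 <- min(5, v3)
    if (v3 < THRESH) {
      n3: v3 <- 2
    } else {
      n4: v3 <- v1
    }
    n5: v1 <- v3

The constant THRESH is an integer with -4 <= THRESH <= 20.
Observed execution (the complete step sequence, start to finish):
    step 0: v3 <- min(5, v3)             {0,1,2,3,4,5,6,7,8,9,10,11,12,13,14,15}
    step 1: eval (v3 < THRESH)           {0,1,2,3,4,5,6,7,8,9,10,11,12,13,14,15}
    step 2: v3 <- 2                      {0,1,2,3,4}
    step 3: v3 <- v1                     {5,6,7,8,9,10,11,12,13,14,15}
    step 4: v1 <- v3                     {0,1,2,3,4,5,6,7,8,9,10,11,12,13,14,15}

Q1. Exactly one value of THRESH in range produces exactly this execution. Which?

Answer: THRESH = 5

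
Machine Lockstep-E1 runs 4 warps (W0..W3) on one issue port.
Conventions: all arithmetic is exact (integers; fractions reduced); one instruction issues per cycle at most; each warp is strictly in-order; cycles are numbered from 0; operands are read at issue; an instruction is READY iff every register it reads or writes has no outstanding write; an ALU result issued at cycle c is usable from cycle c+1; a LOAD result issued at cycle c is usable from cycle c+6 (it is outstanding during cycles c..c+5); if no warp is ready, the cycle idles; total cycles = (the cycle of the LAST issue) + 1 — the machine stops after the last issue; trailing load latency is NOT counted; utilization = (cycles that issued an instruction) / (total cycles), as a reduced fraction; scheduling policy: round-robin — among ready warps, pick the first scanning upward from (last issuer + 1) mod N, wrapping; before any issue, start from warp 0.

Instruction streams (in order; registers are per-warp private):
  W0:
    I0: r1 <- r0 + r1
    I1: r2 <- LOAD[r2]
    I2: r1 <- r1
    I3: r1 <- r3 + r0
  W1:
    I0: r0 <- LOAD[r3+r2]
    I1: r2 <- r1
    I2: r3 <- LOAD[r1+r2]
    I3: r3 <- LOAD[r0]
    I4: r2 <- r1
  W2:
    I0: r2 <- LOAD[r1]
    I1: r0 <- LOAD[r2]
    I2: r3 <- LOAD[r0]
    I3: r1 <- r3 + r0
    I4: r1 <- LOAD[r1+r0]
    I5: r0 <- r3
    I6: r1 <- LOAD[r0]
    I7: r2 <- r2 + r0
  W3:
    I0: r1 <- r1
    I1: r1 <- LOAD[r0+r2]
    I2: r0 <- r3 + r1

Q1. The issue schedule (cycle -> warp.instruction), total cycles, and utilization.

cycle 0: W0.I0
cycle 1: W1.I0
cycle 2: W2.I0
cycle 3: W3.I0
cycle 4: W0.I1
cycle 5: W1.I1
cycle 6: W3.I1
cycle 7: W0.I2
cycle 8: W1.I2
cycle 9: W2.I1
cycle 10: W0.I3
cycle 11: idle
cycle 12: W3.I2
cycle 13: idle
cycle 14: W1.I3
cycle 15: W2.I2
cycle 16: W1.I4
cycle 17: idle
cycle 18: idle
cycle 19: idle
cycle 20: idle
cycle 21: W2.I3
cycle 22: W2.I4
cycle 23: W2.I5
cycle 24: idle
cycle 25: idle
cycle 26: idle
cycle 27: idle
cycle 28: W2.I6
cycle 29: W2.I7

Answer: 30 cycles, utilization 2/3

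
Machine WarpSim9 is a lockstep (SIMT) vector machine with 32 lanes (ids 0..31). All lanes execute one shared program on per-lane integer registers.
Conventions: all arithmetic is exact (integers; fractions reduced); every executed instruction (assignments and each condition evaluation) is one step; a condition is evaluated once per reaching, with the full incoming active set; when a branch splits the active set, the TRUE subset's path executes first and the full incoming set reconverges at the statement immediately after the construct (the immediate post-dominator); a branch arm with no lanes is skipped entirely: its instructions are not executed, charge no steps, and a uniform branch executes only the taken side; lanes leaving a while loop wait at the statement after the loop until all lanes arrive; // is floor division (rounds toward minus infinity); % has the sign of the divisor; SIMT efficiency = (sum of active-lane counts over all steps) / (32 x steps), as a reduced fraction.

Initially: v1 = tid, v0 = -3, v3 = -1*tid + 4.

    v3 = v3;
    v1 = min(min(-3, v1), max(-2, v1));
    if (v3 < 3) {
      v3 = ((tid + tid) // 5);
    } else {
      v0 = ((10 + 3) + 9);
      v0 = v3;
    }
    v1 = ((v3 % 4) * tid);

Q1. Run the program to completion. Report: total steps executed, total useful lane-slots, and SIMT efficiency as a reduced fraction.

Answer: 7 steps, 162 useful, 81/112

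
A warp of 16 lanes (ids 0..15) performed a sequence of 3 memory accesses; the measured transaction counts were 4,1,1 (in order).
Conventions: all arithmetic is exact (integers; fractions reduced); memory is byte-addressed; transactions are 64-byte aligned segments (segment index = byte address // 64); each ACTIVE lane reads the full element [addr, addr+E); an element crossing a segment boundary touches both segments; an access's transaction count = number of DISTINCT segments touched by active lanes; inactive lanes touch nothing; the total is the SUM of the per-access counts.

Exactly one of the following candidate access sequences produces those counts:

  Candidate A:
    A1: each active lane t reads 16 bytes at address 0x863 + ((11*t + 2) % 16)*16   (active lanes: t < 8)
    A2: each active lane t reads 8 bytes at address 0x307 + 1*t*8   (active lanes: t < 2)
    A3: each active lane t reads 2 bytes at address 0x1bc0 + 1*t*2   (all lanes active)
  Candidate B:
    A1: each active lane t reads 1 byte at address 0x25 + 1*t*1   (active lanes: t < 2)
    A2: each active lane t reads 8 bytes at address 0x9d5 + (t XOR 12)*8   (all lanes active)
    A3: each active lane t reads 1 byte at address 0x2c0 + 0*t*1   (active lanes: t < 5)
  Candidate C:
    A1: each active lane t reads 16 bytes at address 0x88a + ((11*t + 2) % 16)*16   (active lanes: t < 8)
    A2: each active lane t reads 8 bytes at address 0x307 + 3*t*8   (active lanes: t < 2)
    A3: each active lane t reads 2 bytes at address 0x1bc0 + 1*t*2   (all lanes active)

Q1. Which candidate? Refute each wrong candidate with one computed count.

B: A1 gives 1 transaction, not 4
C: A1 gives 5 transactions, not 4
A: all counts match (4,1,1)

Answer: A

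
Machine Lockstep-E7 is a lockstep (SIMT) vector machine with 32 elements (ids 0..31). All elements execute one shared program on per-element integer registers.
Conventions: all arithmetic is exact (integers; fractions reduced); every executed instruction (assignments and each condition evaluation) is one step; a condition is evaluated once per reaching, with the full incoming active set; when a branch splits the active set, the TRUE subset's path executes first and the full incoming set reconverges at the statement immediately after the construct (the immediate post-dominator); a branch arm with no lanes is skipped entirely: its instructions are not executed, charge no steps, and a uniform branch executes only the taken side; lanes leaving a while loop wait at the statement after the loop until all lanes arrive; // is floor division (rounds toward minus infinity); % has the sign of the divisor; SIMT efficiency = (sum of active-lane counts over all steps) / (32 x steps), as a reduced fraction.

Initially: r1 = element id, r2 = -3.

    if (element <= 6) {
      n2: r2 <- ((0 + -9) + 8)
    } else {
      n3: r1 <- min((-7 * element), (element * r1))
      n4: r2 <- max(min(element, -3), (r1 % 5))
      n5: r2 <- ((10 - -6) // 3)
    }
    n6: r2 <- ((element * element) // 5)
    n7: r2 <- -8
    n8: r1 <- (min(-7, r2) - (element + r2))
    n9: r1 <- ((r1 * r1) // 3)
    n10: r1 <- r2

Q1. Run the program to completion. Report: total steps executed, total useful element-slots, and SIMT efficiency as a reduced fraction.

Answer: 10 steps, 274 useful, 137/160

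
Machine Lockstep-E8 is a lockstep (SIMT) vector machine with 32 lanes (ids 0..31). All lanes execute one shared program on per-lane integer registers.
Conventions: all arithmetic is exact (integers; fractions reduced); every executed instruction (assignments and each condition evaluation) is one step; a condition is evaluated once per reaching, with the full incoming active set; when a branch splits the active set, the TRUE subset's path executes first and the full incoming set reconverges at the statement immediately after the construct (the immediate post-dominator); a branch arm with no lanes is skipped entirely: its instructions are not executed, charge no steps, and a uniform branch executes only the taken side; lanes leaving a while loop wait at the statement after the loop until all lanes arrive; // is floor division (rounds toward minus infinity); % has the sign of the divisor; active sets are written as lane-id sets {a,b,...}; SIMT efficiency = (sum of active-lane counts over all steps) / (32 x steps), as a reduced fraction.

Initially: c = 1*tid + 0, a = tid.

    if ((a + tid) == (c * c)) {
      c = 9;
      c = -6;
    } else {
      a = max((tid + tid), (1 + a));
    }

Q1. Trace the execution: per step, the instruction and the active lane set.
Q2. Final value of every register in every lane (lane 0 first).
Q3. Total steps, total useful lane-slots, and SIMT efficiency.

step 0: eval ((a + tid) == (c * c))  {0,1,2,3,4,5,6,7,8,9,10,11,12,13,14,15,16,17,18,19,20,21,22,23,24,25,26,27,28,29,30,31}
step 1: c <- 9                       {0,2}
step 2: c <- -6                      {0,2}
step 3: a <- max((tid + tid), (1 + a)) {1,3,4,5,6,7,8,9,10,11,12,13,14,15,16,17,18,19,20,21,22,23,24,25,26,27,28,29,30,31}

Answer: 4 steps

c: -6,1,-6,3,4,5,6,7,8,9,10,11,12,13,14,15,16,17,18,19,20,21,22,23,24,25,26,27,28,29,30,31
a: 0,2,2,6,8,10,12,14,16,18,20,22,24,26,28,30,32,34,36,38,40,42,44,46,48,50,52,54,56,58,60,62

steps = 4; useful = 66; efficiency = 66/128 = 33/64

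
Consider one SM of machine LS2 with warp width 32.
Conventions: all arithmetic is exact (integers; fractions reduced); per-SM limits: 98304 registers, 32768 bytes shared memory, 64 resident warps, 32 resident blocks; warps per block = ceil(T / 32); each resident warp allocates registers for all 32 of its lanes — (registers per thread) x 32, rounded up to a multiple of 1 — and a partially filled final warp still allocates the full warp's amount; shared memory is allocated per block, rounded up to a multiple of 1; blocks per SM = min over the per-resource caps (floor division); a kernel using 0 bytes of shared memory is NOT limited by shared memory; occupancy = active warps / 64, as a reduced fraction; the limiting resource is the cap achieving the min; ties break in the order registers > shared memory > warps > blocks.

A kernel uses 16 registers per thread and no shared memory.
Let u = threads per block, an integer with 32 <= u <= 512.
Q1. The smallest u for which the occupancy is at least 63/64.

Answer: u = 33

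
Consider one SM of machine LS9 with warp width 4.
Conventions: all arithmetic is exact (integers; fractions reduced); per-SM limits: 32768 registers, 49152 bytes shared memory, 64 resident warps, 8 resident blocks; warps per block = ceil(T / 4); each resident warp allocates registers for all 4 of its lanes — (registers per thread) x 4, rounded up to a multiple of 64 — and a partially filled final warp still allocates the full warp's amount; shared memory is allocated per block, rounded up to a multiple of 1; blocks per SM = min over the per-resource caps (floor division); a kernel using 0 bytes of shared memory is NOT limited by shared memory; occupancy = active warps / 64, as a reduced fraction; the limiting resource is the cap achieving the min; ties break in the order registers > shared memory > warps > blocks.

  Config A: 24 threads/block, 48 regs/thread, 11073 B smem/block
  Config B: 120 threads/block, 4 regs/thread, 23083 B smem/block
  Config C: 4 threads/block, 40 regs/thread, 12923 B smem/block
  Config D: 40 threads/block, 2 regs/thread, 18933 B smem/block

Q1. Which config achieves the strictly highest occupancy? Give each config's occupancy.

occupancies: A 3/8, B 15/16, C 3/64, D 5/16

Answer: B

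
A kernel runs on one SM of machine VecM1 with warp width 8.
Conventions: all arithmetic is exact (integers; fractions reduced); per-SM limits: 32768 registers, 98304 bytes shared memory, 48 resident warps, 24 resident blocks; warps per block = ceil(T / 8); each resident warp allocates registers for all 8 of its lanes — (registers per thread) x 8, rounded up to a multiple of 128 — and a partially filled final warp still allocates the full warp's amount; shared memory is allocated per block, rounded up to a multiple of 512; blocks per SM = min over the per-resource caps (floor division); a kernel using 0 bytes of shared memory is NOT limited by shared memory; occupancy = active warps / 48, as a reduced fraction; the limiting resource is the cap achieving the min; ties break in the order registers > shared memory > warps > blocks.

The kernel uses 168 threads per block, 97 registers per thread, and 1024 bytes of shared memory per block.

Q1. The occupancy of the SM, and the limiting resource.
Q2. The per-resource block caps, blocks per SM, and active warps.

Answer: occupancy 7/16, limited by registers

registers: 1 block
shared memory: 96 blocks
warps: 2 blocks
blocks: 24 blocks

Answer: 1 block, 21 active warps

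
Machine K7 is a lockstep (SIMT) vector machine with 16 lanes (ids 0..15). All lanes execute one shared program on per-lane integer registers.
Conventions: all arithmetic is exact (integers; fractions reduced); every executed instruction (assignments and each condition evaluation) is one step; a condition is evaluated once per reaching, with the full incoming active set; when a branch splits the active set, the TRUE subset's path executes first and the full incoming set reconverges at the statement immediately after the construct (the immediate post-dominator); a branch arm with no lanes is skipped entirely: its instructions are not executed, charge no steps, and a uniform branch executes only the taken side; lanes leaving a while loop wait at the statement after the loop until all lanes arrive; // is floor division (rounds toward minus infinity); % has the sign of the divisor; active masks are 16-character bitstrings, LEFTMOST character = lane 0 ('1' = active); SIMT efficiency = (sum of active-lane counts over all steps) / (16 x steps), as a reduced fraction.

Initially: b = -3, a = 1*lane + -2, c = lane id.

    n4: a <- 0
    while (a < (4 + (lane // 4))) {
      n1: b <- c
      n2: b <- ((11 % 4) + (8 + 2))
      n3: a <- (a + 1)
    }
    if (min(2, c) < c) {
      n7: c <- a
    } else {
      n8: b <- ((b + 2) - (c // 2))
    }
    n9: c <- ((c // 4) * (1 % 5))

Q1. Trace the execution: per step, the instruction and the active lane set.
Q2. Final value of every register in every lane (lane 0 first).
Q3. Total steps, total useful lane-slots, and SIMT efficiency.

step 0: a <- 0                       1111111111111111
step 1: eval (a < (4 + (lane // 4))) 1111111111111111
step 2: b <- c                       1111111111111111
step 3: b <- ((11 % 4) + (8 + 2))    1111111111111111
step 4: a <- (a + 1)                 1111111111111111
step 5: eval (a < (4 + (lane // 4))) 1111111111111111
step 6: b <- c                       1111111111111111
step 7: b <- ((11 % 4) + (8 + 2))    1111111111111111
step 8: a <- (a + 1)                 1111111111111111
step 9: eval (a < (4 + (lane // 4))) 1111111111111111
step 10: b <- c                       1111111111111111
step 11: b <- ((11 % 4) + (8 + 2))    1111111111111111
step 12: a <- (a + 1)                 1111111111111111
step 13: eval (a < (4 + (lane // 4))) 1111111111111111
step 14: b <- c                       1111111111111111
step 15: b <- ((11 % 4) + (8 + 2))    1111111111111111
step 16: a <- (a + 1)                 1111111111111111
step 17: eval (a < (4 + (lane // 4))) 1111111111111111
step 18: b <- c                       0000111111111111
step 19: b <- ((11 % 4) + (8 + 2))    0000111111111111
step 20: a <- (a + 1)                 0000111111111111
step 21: eval (a < (4 + (lane // 4))) 0000111111111111
step 22: b <- c                       0000000011111111
step 23: b <- ((11 % 4) + (8 + 2))    0000000011111111
step 24: a <- (a + 1)                 0000000011111111
step 25: eval (a < (4 + (lane // 4))) 0000000011111111
step 26: b <- c                       0000000000001111
step 27: b <- ((11 % 4) + (8 + 2))    0000000000001111
step 28: a <- (a + 1)                 0000000000001111
step 29: eval (a < (4 + (lane // 4))) 0000000000001111
step 30: eval (min(2, c) < c)         1111111111111111
step 31: c <- a                       0001111111111111
step 32: b <- ((b + 2) - (c // 2))    1110000000000000
step 33: c <- ((c // 4) * (1 % 5))    1111111111111111

Answer: 34 steps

b: 15,15,14,13,13,13,13,13,13,13,13,13,13,13,13,13
a: 4,4,4,4,5,5,5,5,6,6,6,6,7,7,7,7
c: 0,0,0,1,1,1,1,1,1,1,1,1,1,1,1,1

steps = 34; useful = 432; efficiency = 432/544 = 27/34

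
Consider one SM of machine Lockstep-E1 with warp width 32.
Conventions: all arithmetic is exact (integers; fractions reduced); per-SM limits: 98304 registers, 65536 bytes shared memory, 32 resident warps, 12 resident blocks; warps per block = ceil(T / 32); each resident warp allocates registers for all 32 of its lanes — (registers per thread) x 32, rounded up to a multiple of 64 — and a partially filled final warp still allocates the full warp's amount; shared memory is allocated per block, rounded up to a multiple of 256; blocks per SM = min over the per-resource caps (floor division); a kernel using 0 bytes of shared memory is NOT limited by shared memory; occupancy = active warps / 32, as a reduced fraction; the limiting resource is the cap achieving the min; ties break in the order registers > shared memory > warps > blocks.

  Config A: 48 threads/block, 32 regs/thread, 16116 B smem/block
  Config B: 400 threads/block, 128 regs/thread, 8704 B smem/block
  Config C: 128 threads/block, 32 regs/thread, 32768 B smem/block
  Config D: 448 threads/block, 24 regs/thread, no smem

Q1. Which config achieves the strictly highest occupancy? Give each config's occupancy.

occupancies: A 1/4, B 13/32, C 1/4, D 7/8

Answer: D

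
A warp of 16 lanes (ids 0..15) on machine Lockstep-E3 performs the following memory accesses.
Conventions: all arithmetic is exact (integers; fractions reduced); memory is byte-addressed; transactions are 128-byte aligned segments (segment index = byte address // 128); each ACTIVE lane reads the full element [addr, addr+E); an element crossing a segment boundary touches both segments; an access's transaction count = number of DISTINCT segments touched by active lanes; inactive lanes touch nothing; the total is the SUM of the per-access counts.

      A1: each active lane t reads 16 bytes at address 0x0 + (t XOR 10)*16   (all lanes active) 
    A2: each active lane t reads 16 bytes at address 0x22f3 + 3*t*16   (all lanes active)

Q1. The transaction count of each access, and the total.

A1: 2 transactions
A2: 7 transactions

Answer: 2,7; total 9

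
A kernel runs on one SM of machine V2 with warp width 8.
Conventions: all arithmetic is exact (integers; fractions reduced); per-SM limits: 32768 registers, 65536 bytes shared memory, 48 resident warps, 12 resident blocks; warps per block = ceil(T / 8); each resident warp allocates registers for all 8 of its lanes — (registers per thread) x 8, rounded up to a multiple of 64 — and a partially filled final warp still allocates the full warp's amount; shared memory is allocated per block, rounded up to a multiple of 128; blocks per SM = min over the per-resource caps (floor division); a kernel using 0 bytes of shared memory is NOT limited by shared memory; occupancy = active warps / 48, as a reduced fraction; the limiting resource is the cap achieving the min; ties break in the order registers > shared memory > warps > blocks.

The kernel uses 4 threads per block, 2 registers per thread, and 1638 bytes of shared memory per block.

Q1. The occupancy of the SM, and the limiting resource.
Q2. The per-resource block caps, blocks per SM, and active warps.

Answer: occupancy 1/4, limited by blocks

registers: 512 blocks
shared memory: 39 blocks
warps: 48 blocks
blocks: 12 blocks

Answer: 12 blocks, 12 active warps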